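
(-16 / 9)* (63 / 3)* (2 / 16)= -14/3 = -4.67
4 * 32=128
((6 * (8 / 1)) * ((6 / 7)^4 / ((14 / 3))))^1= 93312/16807 = 5.55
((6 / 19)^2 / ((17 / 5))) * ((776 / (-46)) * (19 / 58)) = -0.16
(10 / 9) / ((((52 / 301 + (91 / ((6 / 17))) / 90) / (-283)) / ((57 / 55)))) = -582651720/5430997 = -107.28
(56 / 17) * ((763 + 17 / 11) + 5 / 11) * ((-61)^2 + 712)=11171160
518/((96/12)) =259/4 = 64.75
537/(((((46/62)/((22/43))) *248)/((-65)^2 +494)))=7046.29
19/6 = 3.17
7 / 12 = 0.58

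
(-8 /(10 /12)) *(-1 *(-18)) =-864/5 = -172.80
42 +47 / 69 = 2945/69 = 42.68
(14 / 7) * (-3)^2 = 18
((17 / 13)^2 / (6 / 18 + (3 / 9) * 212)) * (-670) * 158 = -30593540/11999 = -2549.67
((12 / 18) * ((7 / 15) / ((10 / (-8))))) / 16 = -7/450 = -0.02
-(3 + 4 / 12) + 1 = -7/3 = -2.33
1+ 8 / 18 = 13/9 = 1.44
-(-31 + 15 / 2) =47/2 = 23.50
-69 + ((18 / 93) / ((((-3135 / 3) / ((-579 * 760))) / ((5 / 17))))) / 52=-5165169/75361 = -68.54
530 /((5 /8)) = 848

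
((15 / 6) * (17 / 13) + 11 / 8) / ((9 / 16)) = 322/39 = 8.26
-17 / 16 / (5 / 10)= -17/8 = -2.12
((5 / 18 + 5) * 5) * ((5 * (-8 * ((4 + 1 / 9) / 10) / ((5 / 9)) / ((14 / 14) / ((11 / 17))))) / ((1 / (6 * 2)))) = -309320/51 = -6065.10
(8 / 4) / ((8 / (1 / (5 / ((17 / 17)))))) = 1/20 = 0.05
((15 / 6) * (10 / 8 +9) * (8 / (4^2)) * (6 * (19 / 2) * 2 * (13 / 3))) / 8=50635/64 = 791.17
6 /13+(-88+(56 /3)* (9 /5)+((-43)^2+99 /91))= 817248/455 = 1796.15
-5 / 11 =-0.45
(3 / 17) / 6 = 0.03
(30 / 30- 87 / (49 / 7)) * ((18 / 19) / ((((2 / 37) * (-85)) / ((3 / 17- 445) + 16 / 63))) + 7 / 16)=-283216623/269059 = -1052.62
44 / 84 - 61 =-1270/21 = -60.48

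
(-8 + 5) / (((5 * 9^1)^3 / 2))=-2/30375 = 0.00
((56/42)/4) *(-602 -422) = -341.33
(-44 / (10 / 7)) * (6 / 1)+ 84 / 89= -81816/445 = -183.86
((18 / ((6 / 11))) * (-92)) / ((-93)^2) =-1012/2883 = -0.35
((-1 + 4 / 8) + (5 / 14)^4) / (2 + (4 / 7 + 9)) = -18583/444528 = -0.04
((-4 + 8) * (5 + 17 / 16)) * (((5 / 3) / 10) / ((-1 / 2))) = -97/12 = -8.08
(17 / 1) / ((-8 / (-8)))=17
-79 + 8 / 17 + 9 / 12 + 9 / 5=-25833/340 = -75.98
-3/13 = -0.23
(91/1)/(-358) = -91/358 = -0.25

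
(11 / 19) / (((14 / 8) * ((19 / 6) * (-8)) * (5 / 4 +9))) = -132/103607 = 0.00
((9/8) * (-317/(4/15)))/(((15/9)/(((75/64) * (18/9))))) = -1880.64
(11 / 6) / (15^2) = 11/1350 = 0.01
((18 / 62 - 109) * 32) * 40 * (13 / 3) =-56076800/93 = -602976.34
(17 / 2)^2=289/4 = 72.25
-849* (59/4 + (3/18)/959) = -12522.90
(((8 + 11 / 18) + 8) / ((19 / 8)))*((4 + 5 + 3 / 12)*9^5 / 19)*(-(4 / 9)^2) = -14337648/361 = -39716.48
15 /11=1.36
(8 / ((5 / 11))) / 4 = 22/5 = 4.40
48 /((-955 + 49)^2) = 4/68403 = 0.00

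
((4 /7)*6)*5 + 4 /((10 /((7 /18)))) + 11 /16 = 90649/5040 = 17.99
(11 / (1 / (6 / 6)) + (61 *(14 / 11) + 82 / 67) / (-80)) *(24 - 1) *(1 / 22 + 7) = 52622965/32428 = 1622.76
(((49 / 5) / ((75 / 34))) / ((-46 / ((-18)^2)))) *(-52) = 4678128/2875 = 1627.17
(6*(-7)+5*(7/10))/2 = -77/4 = -19.25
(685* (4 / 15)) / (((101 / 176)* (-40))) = -12056/1515 = -7.96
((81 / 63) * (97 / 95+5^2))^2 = 494973504/442225 = 1119.28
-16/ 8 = -2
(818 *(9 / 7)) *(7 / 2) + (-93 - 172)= 3416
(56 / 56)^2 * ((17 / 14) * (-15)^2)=3825/14 = 273.21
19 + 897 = 916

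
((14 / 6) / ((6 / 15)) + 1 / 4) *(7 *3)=511/4 = 127.75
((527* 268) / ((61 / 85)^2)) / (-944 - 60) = -255107525/933971 = -273.14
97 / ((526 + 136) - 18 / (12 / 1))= 0.15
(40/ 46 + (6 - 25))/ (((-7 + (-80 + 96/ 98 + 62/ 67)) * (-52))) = -1369011/334122932 = 0.00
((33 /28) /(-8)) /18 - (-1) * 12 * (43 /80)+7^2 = 372569/6720 = 55.44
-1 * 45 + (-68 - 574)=-687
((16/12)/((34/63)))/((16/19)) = 399/136 = 2.93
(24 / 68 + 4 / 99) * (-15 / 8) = -1655/2244 = -0.74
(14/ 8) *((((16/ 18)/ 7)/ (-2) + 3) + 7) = 313/18 = 17.39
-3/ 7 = -0.43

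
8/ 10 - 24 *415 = -49796/5 = -9959.20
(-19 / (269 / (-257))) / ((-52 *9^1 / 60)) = -24415/10491 = -2.33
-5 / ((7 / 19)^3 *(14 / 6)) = -102885/2401 = -42.85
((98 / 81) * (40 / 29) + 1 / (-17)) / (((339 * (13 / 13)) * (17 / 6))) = 128582/76711293 = 0.00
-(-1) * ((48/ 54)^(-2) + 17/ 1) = 1169/64 = 18.27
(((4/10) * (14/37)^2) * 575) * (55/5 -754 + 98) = -29076600/1369 = -21239.30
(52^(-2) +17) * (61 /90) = 934703/81120 = 11.52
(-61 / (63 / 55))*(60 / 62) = -33550/651 = -51.54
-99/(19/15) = -1485/19 = -78.16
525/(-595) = -15/17 = -0.88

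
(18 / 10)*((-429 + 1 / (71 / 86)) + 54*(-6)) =-480393/355 = -1353.22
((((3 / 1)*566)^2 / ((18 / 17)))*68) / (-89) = -185165768/89 = -2080514.25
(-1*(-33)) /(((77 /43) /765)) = 98685/7 = 14097.86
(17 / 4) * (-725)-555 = -14545/4 = -3636.25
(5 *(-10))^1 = -50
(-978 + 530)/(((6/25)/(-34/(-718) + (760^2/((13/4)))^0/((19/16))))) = -33975200/20463 = -1660.32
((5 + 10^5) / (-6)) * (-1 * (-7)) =-233345/2 = -116672.50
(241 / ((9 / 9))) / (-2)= -120.50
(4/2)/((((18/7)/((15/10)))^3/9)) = 343/96 = 3.57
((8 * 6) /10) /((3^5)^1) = 8/405 = 0.02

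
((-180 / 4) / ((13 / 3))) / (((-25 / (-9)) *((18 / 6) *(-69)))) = 27/1495 = 0.02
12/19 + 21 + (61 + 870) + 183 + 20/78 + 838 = 1462651/741 = 1973.89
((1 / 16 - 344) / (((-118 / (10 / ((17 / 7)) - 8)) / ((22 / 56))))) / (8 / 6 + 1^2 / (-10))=-3.60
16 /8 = 2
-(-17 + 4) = 13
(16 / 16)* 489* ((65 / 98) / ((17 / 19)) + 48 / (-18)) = -1568549/1666 = -941.51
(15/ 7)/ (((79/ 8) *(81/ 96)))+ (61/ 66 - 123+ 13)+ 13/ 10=-107.52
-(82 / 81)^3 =-551368/531441 = -1.04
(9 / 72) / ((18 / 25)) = 25/144 = 0.17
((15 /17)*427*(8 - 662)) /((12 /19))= -13264755/34 = -390139.85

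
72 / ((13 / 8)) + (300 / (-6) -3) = -113/13 = -8.69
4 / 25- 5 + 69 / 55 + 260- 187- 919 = -233636/275 = -849.59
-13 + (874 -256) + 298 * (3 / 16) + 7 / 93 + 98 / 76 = 9361421/14136 = 662.24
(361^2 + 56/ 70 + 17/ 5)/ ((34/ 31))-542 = 10054133/85 = 118283.92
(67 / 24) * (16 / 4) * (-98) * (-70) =229810/3 = 76603.33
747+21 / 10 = 749.10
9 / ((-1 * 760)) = -0.01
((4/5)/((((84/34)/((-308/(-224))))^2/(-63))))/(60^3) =-34969/483840000 = 0.00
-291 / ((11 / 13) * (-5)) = 3783/55 = 68.78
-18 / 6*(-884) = 2652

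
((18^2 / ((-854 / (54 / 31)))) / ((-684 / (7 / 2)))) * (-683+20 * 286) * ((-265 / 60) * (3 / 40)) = -64871523/11497280 = -5.64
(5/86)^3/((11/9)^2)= 10125/76962776 = 0.00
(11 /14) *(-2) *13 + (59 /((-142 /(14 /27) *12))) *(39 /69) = -20.44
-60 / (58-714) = 15/164 = 0.09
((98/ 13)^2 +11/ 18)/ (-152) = -174731/462384 = -0.38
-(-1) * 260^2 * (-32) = -2163200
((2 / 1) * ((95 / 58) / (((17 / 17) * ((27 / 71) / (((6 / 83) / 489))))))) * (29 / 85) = 2698/6209811 = 0.00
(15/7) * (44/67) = 660/469 = 1.41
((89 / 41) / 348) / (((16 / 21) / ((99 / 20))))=61677/1521920 = 0.04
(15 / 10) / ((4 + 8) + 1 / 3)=0.12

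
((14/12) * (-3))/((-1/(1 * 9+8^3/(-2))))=-1729/2 = -864.50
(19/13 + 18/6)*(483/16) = 14007/104 = 134.68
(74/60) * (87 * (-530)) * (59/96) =-3355271/96 = -34950.74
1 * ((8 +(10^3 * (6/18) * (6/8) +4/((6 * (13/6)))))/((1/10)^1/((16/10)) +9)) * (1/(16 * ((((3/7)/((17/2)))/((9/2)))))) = 599403/3770 = 158.99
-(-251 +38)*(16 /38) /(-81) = -568/513 = -1.11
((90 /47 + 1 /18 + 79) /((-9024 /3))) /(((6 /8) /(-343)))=23495843/1908576 = 12.31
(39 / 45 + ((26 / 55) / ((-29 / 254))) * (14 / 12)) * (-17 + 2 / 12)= 1915667/28710 = 66.72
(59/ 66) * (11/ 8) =59/48 = 1.23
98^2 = 9604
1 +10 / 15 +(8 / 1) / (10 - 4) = 3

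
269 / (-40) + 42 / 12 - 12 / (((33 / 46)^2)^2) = -767387563/15812280 = -48.53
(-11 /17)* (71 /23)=-2.00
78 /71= 1.10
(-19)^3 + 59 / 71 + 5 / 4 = -1947365/284 = -6856.92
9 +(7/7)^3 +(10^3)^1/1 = 1010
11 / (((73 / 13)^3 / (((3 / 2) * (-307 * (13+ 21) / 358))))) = -378382719/139268086 = -2.72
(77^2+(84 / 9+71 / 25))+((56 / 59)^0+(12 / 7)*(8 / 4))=3121441/525 = 5945.60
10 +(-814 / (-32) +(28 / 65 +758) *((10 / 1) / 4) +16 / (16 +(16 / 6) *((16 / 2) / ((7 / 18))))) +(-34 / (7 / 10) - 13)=84411939/45136 = 1870.17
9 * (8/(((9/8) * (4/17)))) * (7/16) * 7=833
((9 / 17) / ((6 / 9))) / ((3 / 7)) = 63/34 = 1.85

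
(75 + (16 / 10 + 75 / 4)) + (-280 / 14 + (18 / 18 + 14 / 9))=14023/180 = 77.91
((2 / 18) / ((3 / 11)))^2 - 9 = -6440/729 = -8.83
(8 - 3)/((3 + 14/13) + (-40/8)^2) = 65/378 = 0.17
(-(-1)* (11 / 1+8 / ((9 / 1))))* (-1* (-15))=535/3 = 178.33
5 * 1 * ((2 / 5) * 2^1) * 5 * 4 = 80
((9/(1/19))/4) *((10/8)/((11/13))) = 11115/176 = 63.15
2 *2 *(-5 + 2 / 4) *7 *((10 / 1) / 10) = -126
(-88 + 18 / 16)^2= 483025/64 = 7547.27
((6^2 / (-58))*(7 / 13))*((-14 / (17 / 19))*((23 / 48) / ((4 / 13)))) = 64239/7888 = 8.14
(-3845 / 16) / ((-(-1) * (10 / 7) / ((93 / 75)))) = -166873/800 = -208.59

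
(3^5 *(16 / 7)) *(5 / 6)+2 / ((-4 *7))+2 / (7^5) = 15556083/33614 = 462.79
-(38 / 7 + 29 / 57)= -2369/399 = -5.94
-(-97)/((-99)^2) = 97/9801 = 0.01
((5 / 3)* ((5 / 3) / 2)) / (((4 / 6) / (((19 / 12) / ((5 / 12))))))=95/12 = 7.92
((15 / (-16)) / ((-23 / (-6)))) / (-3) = 15/184 = 0.08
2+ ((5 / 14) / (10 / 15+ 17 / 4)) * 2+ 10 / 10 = 1299/413 = 3.15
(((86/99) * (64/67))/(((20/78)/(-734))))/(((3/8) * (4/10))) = -105038336/6633 = -15835.72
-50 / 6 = -25/3 = -8.33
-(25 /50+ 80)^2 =-25921/4 = -6480.25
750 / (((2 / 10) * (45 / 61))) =5083.33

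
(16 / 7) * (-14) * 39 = -1248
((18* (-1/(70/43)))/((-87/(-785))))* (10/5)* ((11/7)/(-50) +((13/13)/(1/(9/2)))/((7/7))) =-31675692/35525 = -891.65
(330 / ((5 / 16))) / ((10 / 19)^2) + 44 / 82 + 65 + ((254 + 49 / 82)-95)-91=8089903/2050 = 3946.29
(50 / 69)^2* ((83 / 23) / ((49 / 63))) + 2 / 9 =2037838/766521 = 2.66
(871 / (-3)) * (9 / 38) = -2613/38 = -68.76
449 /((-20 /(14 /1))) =-314.30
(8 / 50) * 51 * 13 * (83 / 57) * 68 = 4989296/475 = 10503.78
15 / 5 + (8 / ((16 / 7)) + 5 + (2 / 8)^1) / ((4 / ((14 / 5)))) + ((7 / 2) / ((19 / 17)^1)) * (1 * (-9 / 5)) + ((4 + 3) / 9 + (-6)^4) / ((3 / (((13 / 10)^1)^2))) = 75309047/102600 = 734.01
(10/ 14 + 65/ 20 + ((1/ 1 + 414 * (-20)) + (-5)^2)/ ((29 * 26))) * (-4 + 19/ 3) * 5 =-368545/4524 = -81.46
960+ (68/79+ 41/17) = 1293675/1343 = 963.27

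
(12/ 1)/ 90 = 0.13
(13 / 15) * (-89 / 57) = -1157/855 = -1.35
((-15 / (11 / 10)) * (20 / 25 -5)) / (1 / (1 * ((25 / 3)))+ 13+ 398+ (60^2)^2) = 875/198006281 = 0.00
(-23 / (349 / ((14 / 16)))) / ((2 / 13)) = -2093/5584 = -0.37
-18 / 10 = -9/5 = -1.80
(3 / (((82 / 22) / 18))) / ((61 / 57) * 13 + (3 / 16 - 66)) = -49248/176423 = -0.28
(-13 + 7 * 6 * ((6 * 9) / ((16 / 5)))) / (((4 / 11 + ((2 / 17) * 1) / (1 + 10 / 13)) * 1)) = 11969683/7400 = 1617.52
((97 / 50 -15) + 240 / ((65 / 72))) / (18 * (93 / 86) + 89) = 7065373/3031600 = 2.33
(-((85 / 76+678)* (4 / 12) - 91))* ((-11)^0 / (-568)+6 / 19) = -104601485/2460576 = -42.51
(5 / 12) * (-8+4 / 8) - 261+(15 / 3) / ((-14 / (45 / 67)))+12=-252.36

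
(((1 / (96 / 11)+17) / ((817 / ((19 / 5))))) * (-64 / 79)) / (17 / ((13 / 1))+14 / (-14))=-21359/101910 = -0.21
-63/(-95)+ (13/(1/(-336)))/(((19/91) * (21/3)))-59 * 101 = -849962/95 = -8946.97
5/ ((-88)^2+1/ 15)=75/116161 = 0.00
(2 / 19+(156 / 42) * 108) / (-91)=-53366/12103 = -4.41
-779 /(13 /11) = -8569/13 = -659.15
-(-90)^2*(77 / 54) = -11550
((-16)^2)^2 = 65536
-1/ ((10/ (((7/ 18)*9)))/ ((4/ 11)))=-7/55 = -0.13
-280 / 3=-93.33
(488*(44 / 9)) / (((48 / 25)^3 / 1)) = 10484375/31104 = 337.07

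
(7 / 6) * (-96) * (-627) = 70224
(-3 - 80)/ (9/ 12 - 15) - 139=-7591/57 = -133.18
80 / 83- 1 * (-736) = 61168/83 = 736.96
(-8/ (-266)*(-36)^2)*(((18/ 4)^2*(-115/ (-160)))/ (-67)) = -150903/17822 = -8.47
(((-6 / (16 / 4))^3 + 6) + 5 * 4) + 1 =189/8 = 23.62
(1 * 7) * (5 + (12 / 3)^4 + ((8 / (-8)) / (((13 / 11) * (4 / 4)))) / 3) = 71176/39 = 1825.03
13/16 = 0.81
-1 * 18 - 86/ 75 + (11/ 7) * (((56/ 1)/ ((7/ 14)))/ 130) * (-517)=-701108/975 = -719.09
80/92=20/23 = 0.87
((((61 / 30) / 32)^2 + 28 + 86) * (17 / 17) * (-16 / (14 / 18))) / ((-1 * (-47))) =-105066121/2105600 = -49.90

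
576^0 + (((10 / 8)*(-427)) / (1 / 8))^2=18232901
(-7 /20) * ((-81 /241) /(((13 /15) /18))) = 15309/6266 = 2.44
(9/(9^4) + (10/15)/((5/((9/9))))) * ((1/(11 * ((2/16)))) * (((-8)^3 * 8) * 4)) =-64356352/40095 = -1605.10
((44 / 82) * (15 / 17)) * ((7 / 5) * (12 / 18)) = 308/697 = 0.44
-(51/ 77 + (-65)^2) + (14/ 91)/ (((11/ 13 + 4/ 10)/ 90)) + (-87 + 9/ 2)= -5955713/1386 = -4297.05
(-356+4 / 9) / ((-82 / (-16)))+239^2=21052049/369 = 57051.62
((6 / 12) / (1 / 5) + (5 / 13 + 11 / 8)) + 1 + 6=1171/104 = 11.26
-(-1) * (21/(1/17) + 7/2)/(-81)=-721/162 = -4.45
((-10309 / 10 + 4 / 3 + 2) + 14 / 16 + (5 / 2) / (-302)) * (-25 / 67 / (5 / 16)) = 37207606/30351 = 1225.91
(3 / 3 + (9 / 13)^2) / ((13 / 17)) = 4250/2197 = 1.93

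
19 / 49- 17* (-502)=418185/49 = 8534.39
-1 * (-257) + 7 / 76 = 19539/76 = 257.09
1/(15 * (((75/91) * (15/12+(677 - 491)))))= 52/120375 = 0.00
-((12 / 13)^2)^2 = -20736/28561 = -0.73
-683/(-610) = 683/610 = 1.12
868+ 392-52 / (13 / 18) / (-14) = 8856/7 = 1265.14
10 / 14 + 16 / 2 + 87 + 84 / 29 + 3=20627/203 = 101.61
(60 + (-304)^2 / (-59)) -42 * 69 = -259858/59 = -4404.37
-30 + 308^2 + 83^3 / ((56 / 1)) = 105044.48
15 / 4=3.75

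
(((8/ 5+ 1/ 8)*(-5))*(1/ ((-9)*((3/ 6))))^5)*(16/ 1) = 1472/19683 = 0.07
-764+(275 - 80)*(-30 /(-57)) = -12566/19 = -661.37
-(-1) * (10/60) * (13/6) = 13/36 = 0.36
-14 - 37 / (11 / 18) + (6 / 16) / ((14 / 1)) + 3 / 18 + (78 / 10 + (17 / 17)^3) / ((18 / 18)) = -1211401/18480 = -65.55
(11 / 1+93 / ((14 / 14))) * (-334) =-34736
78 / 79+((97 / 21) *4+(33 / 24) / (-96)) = 8260157/424704 = 19.45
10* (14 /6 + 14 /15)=98/3 = 32.67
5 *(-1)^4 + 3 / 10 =53/10 = 5.30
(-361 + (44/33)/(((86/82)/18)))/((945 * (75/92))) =-191084/435375 = -0.44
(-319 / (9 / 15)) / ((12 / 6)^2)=-1595/12 = -132.92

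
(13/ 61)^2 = 169/3721 = 0.05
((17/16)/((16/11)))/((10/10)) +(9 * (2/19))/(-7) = 20263/34048 = 0.60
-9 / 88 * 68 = -153/22 = -6.95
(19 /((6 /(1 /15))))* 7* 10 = 133/9 = 14.78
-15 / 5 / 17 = -3/17 = -0.18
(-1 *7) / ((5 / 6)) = -42/5 = -8.40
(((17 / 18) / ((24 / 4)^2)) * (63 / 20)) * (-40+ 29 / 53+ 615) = 151249/3180 = 47.56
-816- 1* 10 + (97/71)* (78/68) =-1990181/2414 = -824.43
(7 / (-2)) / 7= -1/2 = -0.50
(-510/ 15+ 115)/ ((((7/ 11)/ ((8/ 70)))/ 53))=188892/245 = 770.99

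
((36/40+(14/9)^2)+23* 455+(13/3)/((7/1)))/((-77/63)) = -59358883/6930 = -8565.50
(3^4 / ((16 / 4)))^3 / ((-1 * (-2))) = 4151.88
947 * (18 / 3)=5682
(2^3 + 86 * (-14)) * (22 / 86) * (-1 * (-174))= -53235.91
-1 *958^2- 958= -918722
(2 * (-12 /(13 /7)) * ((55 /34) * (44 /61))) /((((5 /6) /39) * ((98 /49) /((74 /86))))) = -13538448/44591 = -303.61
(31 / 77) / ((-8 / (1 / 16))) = -31/9856 = 0.00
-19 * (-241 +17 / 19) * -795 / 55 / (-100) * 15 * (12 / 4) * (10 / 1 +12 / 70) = 581011758/1925 = 301824.29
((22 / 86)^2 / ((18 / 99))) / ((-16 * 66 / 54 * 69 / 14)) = -2541/680432 = 0.00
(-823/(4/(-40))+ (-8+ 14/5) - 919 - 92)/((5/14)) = 504966/25 = 20198.64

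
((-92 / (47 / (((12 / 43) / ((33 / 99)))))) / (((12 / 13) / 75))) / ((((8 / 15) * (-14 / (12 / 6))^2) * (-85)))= 201825/3366986 = 0.06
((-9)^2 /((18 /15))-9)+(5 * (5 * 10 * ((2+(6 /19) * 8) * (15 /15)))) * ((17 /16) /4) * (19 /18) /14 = 327247/4032 = 81.16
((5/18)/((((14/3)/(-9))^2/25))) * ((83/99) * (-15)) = -1400625/4312 = -324.82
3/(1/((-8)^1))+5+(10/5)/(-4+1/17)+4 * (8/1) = 837/67 = 12.49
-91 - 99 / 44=-373/4 = -93.25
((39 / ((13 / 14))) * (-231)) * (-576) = 5588352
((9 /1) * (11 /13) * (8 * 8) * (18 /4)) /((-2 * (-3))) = 4752/13 = 365.54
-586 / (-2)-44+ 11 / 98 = 24413/98 = 249.11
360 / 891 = 40/99 = 0.40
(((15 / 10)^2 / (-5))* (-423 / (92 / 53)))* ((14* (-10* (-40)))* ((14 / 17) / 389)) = 197735580/152099 = 1300.05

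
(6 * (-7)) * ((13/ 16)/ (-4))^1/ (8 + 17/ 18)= 351/368 = 0.95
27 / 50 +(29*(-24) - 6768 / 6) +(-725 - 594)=-157123/50 = -3142.46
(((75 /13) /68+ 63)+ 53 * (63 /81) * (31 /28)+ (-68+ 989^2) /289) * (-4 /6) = -236216953/101439 = -2328.66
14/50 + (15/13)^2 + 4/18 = 69722/38025 = 1.83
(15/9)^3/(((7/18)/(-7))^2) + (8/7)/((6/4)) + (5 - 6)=31495/21 = 1499.76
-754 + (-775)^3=-465485129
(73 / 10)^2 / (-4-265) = -5329/26900 = -0.20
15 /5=3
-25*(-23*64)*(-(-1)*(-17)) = -625600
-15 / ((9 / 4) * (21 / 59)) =-18.73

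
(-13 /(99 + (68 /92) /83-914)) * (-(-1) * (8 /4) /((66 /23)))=570791/51341994 = 0.01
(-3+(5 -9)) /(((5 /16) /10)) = -224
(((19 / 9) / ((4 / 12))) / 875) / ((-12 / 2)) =-19/15750 = 0.00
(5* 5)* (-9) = -225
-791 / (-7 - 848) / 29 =791/24795 = 0.03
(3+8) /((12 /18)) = 33/2 = 16.50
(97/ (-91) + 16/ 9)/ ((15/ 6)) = 0.28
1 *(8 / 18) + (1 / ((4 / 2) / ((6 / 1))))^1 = 31/9 = 3.44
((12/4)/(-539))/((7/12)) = -36/3773 = -0.01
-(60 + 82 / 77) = -4702/77 = -61.06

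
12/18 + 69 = 69.67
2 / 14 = 1/7 = 0.14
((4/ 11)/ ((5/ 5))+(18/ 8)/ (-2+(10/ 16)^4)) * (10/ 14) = -355540/582659 = -0.61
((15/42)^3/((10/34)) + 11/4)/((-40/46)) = -183333/54880 = -3.34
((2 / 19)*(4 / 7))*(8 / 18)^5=8192/7853517 = 0.00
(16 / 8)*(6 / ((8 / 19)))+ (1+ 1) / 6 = 173/6 = 28.83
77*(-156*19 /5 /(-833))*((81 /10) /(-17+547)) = 0.84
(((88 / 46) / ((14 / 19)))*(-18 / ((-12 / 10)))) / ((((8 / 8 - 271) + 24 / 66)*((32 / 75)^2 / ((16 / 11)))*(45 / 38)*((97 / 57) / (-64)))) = 848801250/23160011 = 36.65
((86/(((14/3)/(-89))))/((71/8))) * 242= -22227216/497 = -44722.77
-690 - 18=-708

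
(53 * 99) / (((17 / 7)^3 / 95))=170973495/4913 = 34800.22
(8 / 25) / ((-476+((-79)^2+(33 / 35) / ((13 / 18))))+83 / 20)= 2912/52511145 = 0.00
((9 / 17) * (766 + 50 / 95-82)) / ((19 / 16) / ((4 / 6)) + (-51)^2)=1248576/8967449 = 0.14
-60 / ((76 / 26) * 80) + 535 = 81281/152 = 534.74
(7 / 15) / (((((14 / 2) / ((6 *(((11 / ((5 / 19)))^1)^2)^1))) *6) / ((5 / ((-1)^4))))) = 43681/75 = 582.41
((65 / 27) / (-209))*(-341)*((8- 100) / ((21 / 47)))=-808.77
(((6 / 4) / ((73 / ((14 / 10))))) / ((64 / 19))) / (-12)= -133/186880 = 0.00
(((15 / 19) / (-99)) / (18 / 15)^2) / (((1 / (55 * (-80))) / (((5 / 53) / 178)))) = 31250/2419821 = 0.01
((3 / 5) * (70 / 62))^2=441/961 = 0.46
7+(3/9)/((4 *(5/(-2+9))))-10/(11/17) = -5503/660 = -8.34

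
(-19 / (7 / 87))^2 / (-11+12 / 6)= -303601/49 = -6195.94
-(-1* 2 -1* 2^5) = 34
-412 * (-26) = 10712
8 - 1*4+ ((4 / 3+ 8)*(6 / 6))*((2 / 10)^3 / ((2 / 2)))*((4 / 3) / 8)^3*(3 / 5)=135007/33750 = 4.00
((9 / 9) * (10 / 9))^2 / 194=50/7857 = 0.01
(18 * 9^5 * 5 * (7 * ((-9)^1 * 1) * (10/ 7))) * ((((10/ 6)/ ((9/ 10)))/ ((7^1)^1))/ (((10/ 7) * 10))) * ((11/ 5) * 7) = -136403190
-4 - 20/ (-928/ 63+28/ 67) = -2.60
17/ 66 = 0.26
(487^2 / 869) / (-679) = -237169/590051 = -0.40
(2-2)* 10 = 0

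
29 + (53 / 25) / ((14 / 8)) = 5287/175 = 30.21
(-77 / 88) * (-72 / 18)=3.50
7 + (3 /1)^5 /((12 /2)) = 47.50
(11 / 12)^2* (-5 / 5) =-121/144 = -0.84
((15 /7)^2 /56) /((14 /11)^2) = 0.05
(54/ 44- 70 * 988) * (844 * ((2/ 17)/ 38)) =-642070046/3553 = -180712.09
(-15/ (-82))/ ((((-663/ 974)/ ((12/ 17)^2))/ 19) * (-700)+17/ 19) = 1665540/466406611 = 0.00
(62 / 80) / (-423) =-31/16920 = 0.00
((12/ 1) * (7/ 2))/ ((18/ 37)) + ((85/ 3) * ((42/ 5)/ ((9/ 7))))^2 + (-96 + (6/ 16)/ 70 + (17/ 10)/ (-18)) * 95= 228832069/9072 = 25223.99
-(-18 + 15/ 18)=103/6 = 17.17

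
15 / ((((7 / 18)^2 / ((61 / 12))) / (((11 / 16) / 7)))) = 271755/5488 = 49.52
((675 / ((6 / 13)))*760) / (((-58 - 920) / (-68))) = 12597000/163 = 77282.21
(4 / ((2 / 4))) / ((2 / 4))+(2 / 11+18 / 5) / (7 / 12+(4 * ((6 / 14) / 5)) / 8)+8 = 30.04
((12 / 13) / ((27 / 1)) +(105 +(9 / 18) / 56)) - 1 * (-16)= 1586149/13104 = 121.04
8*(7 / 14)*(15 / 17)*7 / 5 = 84/17 = 4.94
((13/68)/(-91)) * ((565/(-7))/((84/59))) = 33335/279888 = 0.12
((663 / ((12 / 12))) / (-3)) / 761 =-221/761 = -0.29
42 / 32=21/16 = 1.31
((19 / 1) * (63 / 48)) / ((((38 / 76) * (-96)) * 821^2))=-133/172554496 = 0.00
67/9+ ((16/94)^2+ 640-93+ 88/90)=55214626/99405 = 555.45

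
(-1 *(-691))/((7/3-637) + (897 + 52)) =2073/943 = 2.20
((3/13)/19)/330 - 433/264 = -48613/29640 = -1.64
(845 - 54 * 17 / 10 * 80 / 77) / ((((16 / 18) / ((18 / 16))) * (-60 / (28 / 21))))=-21.08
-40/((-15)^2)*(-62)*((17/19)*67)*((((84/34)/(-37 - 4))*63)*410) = -19540416/19 = -1028442.95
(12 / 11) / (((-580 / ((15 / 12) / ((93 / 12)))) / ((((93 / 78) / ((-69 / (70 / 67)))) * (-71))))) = -2485/6390527 = 0.00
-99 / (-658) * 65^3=27187875/658 = 41318.96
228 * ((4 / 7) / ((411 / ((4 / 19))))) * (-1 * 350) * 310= -992000/137 = -7240.88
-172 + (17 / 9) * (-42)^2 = 3160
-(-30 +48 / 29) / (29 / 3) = 2466/841 = 2.93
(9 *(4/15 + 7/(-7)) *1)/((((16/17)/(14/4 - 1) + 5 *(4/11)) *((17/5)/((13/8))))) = -7865/5472 = -1.44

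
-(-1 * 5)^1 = 5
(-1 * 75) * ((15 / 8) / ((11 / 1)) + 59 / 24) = -8675/44 = -197.16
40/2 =20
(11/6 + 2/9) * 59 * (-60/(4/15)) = -54575/2 = -27287.50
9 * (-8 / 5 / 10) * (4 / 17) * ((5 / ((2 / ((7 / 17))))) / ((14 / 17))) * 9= -324/85 = -3.81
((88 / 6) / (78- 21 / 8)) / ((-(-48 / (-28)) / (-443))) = 272888/5427 = 50.28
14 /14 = 1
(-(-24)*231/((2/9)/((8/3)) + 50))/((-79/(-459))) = 30536352/47479 = 643.15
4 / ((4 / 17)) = 17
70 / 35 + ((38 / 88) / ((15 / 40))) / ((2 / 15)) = 10.64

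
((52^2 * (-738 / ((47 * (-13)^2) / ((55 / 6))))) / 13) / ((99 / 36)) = -64.42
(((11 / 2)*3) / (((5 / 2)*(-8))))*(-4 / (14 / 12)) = 99/35 = 2.83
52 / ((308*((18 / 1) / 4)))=26/693 = 0.04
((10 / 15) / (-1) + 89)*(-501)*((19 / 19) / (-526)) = 44255/526 = 84.13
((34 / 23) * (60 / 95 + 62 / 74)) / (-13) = -0.17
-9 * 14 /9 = -14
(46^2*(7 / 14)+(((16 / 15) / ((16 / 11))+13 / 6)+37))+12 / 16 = 21973/20 = 1098.65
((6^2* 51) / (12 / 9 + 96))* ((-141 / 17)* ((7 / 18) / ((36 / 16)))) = -1974/73 = -27.04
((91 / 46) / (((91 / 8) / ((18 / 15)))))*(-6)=-144/115 = -1.25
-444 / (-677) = 444/677 = 0.66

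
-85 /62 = -1.37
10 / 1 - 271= -261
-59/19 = -3.11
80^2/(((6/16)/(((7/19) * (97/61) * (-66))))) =-764825600/1159 = -659901.29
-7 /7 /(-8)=1/8 = 0.12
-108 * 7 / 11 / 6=-126/11 = -11.45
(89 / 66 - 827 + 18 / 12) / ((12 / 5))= -135985/396 = -343.40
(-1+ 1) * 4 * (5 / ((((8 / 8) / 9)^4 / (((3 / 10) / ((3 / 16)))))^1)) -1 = -1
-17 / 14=-1.21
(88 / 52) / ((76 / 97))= 1067/494 = 2.16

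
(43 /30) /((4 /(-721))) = -31003/120 = -258.36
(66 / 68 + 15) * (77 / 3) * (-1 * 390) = -2717715/17 = -159865.59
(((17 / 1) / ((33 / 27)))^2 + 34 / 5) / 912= 121159/551760 = 0.22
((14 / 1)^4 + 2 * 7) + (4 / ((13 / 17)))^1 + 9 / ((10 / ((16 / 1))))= 2499226/65 = 38449.63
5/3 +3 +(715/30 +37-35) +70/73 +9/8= 19029/584 = 32.58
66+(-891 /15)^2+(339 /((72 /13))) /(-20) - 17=8578319/2400 = 3574.30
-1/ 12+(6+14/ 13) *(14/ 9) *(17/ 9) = 87233/4212 = 20.71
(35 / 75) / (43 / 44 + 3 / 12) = 154/405 = 0.38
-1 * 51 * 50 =-2550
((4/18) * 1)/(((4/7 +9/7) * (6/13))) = 7/27 = 0.26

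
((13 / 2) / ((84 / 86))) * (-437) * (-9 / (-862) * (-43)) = 31512507/24136 = 1305.62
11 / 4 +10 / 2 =31/4 = 7.75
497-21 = 476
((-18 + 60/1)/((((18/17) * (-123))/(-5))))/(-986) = -35/21402 = 0.00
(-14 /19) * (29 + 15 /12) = -847/38 = -22.29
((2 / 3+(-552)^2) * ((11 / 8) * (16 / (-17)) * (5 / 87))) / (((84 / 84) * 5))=-4532.46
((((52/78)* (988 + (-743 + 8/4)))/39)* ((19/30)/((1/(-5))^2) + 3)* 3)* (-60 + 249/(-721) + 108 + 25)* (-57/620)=-534225128/335265 = -1593.44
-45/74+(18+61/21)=20.30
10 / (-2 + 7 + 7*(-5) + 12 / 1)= -5/9 = -0.56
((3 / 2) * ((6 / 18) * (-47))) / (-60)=47/120 = 0.39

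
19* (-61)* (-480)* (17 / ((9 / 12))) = 12609920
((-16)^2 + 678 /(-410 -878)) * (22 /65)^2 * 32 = 25481632/27209 = 936.51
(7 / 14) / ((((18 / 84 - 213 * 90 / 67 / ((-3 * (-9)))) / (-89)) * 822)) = 41741/8005458 = 0.01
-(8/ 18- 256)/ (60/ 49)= 5635/27 = 208.70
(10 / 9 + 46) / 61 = 424/549 = 0.77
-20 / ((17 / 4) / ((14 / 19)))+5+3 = 1464/323 = 4.53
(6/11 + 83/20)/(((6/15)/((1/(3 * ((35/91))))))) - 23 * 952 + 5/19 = -548889929/25080 = -21885.56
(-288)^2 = 82944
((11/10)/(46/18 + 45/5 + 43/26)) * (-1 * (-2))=234/1405 = 0.17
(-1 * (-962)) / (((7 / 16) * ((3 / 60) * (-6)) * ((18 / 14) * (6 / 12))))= -307840/27 = -11401.48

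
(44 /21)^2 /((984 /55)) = 13310/54243 = 0.25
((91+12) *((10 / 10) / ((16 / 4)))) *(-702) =-36153/2 = -18076.50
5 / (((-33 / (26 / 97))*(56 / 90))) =-975/14938 = -0.07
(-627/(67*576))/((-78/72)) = 209/13936 = 0.01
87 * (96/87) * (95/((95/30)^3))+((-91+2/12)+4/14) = 2981677/15162 = 196.65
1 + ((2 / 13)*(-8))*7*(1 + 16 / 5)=-2287/65 = -35.18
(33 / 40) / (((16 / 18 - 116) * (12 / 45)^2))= -13365/132608 = -0.10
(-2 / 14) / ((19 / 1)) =-0.01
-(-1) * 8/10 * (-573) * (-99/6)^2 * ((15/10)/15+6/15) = -623997/10 = -62399.70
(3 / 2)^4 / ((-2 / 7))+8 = -311/32 = -9.72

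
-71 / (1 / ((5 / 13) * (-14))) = 4970/13 = 382.31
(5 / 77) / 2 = 5/154 = 0.03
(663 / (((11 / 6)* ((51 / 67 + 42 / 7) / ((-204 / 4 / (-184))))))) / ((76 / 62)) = 70229601/5806856 = 12.09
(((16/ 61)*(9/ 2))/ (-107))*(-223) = 2.46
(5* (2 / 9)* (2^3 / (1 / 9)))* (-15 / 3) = -400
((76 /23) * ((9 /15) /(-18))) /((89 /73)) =-2774/30705 = -0.09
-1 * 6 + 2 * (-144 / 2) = -150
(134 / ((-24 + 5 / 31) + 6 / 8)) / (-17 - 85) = 8308/146013 = 0.06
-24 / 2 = -12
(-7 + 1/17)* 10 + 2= -1146/17 = -67.41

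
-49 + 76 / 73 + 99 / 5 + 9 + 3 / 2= -12891/730 = -17.66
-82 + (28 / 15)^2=-17666/225 = -78.52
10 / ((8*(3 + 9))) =5/48 = 0.10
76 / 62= 38/31 = 1.23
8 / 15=0.53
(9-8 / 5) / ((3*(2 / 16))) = 296/15 = 19.73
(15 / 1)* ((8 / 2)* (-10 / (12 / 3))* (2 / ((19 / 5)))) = -1500/19 = -78.95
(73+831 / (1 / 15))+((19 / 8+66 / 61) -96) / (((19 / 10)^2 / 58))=243357573/22021 = 11051.16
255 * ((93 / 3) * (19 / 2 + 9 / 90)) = 75888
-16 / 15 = -1.07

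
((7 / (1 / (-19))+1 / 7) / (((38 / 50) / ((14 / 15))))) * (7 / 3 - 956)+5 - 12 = 8868701/57 = 155591.25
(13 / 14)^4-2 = -48271/38416 = -1.26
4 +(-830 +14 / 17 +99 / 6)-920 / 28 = -200285/238 = -841.53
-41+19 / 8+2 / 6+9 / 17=-15407/408 = -37.76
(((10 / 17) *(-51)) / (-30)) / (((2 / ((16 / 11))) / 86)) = 62.55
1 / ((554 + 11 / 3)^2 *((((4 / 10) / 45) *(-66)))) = -675/123152876 = 0.00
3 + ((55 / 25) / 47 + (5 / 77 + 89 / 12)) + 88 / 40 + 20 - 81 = -10481693/217140 = -48.27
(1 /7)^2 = 1/49 = 0.02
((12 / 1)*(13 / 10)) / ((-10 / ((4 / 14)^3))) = -312/8575 = -0.04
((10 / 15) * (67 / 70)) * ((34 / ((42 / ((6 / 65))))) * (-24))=-18224/15925 = -1.14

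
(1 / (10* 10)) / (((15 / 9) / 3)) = 9/500 = 0.02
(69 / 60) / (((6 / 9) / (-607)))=-41883/40 = -1047.08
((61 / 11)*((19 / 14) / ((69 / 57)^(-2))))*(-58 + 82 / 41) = -129076/209 = -617.59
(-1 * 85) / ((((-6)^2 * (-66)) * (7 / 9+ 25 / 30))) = 85/3828 = 0.02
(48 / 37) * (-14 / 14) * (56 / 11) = -2688/407 = -6.60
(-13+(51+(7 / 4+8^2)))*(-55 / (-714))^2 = 1255375/2039184 = 0.62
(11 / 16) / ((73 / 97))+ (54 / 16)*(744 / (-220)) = -674527/64240 = -10.50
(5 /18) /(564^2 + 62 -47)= 5/5725998 = 0.00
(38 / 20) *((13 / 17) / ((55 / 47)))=1.24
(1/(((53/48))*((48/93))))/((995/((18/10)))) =837/263675 = 0.00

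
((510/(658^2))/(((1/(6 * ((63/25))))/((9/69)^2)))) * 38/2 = 235467/40899635 = 0.01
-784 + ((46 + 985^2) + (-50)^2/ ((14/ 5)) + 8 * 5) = 6792939/7 = 970419.86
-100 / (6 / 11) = -183.33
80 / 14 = 40/7 = 5.71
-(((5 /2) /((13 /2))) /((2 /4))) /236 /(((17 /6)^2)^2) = -3240/64060607 = 0.00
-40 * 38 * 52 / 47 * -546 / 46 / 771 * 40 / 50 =5754112/277817 = 20.71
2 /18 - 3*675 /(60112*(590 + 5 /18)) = 12767239/114964200 = 0.11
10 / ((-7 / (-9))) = 90/7 = 12.86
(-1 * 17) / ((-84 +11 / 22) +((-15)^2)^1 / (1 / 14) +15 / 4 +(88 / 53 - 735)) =-3604/495425 = -0.01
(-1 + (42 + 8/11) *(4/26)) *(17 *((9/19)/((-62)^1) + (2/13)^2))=43234859/28468726 = 1.52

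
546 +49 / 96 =546.51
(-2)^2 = 4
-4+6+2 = 4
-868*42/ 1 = -36456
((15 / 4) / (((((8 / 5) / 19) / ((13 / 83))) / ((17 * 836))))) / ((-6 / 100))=-548494375/332 = -1652091.49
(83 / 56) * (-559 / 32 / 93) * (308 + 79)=-5985213/55552 = -107.74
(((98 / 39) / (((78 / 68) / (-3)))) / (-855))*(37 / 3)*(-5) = -123284/260091 = -0.47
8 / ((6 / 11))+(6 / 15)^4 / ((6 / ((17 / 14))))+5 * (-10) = -463682/13125 = -35.33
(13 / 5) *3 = 7.80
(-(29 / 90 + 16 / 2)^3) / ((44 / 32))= -419.19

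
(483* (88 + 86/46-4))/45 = 921.67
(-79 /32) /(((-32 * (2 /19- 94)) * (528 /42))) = -10507/160759808 = 0.00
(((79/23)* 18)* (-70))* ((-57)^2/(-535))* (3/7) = 27720468/2461 = 11263.90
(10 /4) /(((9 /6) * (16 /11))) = 55/48 = 1.15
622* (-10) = -6220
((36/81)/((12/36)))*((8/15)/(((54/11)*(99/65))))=208/2187 = 0.10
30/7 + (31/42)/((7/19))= 1849/294 = 6.29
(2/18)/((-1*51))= -1/459 = 0.00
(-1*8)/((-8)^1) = 1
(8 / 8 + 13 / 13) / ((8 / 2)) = 1/2 = 0.50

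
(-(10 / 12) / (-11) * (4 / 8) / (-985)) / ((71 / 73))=-73/1846284 = 0.00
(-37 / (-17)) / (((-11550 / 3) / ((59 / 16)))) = -2183/1047200 = 0.00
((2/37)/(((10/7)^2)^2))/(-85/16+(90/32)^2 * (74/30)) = 76832/84059375 = 0.00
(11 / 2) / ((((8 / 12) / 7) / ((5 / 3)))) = 385/4 = 96.25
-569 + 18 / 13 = -7379/13 = -567.62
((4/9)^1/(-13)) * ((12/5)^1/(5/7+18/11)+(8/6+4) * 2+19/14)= -76282/171045 = -0.45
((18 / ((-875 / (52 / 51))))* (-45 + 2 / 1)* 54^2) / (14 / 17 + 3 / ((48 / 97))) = 625936896/1638875 = 381.93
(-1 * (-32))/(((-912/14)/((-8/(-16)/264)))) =-7/7524 = 0.00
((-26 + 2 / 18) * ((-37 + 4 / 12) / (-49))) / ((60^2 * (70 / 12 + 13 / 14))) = -2563/3220560 = 0.00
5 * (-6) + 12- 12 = -30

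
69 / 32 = 2.16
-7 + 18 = 11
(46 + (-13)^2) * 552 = 118680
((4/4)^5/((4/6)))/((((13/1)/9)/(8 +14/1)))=297/13 = 22.85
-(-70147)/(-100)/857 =-0.82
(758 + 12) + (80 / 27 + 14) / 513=10665728/13851 = 770.03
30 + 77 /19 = 647/19 = 34.05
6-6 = 0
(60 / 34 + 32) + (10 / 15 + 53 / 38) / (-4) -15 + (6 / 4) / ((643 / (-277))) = 87743611/4984536 = 17.60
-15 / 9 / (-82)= 5/246 = 0.02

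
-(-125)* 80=10000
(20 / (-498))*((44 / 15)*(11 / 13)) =-968/9711 = -0.10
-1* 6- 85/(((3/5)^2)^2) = -53611/81 = -661.86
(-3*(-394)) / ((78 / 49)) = 9653/13 = 742.54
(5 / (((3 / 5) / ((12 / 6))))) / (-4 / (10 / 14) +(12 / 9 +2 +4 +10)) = 125/88 = 1.42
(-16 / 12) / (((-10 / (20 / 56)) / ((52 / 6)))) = 26/63 = 0.41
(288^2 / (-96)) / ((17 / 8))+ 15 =-391.59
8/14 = 4/7 = 0.57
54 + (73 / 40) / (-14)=53.87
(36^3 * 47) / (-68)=-548208/17 = -32247.53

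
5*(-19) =-95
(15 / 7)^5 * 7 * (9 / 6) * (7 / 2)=2278125/1372 = 1660.44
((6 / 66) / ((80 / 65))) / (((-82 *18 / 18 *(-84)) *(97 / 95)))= 1235/117591936 = 0.00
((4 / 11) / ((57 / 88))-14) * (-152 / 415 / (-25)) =-6128/31125 = -0.20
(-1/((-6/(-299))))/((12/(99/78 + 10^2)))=-60559/144 = -420.55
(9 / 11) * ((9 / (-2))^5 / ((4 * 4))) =-531441/5632 = -94.36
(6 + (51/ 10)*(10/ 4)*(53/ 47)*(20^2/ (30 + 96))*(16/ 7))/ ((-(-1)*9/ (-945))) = -3811270/329 = -11584.41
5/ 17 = 0.29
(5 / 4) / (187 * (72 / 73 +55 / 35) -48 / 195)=166075/63513636 = 0.00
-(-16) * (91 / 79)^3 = 12057136/493039 = 24.45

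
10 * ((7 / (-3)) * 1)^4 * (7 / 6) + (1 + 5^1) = 85493/243 = 351.82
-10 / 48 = -5/24 = -0.21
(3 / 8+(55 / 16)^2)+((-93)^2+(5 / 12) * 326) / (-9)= -6662485/6912 = -963.90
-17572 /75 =-234.29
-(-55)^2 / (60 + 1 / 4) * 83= -1004300/241 = -4167.22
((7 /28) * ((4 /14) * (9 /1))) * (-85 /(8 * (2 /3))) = -2295/224 = -10.25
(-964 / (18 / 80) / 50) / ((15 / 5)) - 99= -17221/135 = -127.56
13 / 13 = 1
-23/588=-0.04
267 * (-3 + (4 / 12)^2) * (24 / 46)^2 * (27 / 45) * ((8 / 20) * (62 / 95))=-41318784/1256375 = -32.89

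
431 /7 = 61.57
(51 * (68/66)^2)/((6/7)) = 68782/1089 = 63.16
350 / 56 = 6.25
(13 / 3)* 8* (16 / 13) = 128/3 = 42.67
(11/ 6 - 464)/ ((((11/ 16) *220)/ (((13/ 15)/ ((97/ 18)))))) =-144196/293425 = -0.49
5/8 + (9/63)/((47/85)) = 2325/2632 = 0.88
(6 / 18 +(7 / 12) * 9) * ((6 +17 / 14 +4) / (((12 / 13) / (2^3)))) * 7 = 136747/36 = 3798.53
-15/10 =-3/2 = -1.50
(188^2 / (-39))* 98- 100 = -3467612/39 = -88913.13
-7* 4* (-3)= 84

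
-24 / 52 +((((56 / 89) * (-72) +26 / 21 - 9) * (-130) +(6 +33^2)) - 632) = 178850807/24297 = 7361.02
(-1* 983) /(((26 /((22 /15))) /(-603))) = 2173413/65 = 33437.12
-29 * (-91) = 2639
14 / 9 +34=320/9 = 35.56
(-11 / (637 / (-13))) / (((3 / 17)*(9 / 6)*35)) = 374/15435 = 0.02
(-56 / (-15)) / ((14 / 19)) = 76/15 = 5.07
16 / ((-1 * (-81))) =0.20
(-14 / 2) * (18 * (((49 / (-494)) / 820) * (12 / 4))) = 0.05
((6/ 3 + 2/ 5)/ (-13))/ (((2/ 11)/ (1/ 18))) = -11/195 = -0.06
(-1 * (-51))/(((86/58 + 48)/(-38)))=-56202/1435 = -39.17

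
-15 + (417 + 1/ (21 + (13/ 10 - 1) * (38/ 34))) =1458224/3627 = 402.05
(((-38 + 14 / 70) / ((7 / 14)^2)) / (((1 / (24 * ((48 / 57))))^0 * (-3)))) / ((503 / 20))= 1008/503 = 2.00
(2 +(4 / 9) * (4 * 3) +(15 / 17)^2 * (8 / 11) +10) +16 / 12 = 183424/9537 = 19.23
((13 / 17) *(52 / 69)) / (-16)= -169/4692 = -0.04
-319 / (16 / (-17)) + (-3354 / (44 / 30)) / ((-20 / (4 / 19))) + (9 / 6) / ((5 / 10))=366.01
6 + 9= 15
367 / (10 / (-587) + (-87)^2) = 215429/4442993 = 0.05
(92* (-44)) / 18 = -2024/9 = -224.89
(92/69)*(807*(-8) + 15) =-8588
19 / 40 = 0.48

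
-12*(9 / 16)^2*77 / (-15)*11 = 68607/320 = 214.40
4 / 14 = 2/7 = 0.29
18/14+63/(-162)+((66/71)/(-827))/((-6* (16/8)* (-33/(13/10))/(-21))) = 66355943/73983420 = 0.90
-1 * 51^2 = -2601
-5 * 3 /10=-3/2 = -1.50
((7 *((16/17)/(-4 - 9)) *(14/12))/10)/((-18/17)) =98/1755 = 0.06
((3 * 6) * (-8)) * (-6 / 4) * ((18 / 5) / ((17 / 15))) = 686.12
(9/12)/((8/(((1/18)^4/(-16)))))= -1/17915904 = 0.00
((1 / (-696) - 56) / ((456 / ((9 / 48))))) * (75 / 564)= -974425/318222336 = 0.00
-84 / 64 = -21/16 = -1.31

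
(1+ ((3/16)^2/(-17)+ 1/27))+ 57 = 58.03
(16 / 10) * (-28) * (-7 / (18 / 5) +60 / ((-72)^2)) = 2338/27 = 86.59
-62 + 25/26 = -1587/26 = -61.04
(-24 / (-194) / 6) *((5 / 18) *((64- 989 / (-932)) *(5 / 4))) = 1515925/3254544 = 0.47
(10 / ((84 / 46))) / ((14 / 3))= 115/98 = 1.17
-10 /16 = -0.62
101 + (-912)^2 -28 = 831817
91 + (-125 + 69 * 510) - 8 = 35148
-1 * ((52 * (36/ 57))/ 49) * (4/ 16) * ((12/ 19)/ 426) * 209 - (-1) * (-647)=-42770779/66101 = -647.05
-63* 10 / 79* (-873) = 549990/79 = 6961.90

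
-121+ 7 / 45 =-5438/45 = -120.84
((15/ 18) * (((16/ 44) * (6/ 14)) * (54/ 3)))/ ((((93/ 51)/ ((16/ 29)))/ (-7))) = -48960/9889 = -4.95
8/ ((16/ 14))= 7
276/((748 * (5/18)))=1242/935 = 1.33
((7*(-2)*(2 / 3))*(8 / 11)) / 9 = -224/297 = -0.75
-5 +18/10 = -16/5 = -3.20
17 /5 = 3.40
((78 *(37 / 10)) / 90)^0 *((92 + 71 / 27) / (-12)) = -7.89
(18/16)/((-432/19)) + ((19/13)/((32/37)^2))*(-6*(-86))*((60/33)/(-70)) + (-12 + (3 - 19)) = -5212007/96096 = -54.24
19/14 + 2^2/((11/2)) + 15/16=3723/1232 = 3.02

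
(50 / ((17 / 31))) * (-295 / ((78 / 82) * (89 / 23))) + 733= -387934619/59007 = -6574.38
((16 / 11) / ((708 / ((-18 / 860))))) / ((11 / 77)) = -42/139535 = 0.00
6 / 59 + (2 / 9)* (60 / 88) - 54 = -53.75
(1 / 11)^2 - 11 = -1330/121 = -10.99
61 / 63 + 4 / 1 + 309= 19780/63 = 313.97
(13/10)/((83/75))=195/166 = 1.17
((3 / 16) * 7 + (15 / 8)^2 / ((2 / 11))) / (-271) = -2643/34688 = -0.08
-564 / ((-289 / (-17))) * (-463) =261132/17 = 15360.71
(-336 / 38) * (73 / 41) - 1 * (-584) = 442672/779 = 568.26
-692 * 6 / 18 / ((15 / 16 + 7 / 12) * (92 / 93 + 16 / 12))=-65.30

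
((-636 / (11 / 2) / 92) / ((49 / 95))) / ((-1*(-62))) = -15105/384307 = -0.04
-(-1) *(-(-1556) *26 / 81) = 40456/81 = 499.46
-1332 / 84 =-111/7 = -15.86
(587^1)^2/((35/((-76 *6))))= -157123464/35 = -4489241.83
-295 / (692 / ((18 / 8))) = -2655/2768 = -0.96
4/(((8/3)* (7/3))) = 9/14 = 0.64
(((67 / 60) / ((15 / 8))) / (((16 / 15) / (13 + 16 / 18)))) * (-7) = -11725/216 = -54.28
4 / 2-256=-254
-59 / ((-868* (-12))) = -59/10416 = -0.01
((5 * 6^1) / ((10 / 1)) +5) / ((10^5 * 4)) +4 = 200001/50000 = 4.00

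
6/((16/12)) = 9/2 = 4.50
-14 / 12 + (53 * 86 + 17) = 27443/6 = 4573.83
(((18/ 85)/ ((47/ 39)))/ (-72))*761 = -29679/15980 = -1.86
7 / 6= 1.17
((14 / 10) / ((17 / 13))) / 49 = 13/595 = 0.02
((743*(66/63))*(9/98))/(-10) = -24519/3430 = -7.15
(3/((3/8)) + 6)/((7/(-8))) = -16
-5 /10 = -1/2 = -0.50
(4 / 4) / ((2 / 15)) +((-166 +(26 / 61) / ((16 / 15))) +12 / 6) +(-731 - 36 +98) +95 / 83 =-33373507/40504 = -823.96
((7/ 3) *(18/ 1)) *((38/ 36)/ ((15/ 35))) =931/9 = 103.44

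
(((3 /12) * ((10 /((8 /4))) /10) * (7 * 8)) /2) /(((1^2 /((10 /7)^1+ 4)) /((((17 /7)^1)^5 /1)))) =26977283/16807 = 1605.12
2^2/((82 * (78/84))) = 28/533 = 0.05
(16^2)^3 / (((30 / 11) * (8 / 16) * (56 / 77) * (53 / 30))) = 507510784/53 = 9575675.17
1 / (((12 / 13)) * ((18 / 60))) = 65/18 = 3.61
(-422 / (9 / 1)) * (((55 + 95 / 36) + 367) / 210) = -3225557/34020 = -94.81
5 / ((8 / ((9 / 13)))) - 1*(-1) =149/104 = 1.43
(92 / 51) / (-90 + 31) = -92/3009 = -0.03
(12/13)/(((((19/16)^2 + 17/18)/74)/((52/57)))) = 2727936/103075 = 26.47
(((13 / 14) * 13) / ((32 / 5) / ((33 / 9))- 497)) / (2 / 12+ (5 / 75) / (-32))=-2230800/15063167 = -0.15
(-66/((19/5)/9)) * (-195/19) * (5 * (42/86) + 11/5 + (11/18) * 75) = 66158235/817 = 80977.03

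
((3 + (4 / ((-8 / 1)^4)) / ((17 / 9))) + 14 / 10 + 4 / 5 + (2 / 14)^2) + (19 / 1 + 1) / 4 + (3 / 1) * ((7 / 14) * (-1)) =37194397/4264960 = 8.72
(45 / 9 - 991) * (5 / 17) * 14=-4060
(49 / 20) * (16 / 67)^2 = 3136/22445 = 0.14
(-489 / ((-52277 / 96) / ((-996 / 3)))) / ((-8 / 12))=23378112/52277 = 447.20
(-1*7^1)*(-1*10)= 70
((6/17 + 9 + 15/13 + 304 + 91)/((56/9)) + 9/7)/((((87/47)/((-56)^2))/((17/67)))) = 721575960/25259 = 28567.08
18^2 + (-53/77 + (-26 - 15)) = 21738/77 = 282.31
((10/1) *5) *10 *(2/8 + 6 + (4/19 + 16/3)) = 336125/57 = 5896.93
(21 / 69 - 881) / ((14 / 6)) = -60768/161 = -377.44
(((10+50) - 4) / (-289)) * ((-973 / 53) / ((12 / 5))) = 1.48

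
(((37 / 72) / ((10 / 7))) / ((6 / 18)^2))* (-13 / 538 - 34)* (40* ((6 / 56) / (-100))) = 406371/86080 = 4.72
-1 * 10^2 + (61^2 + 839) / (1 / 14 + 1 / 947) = 60360380/961 = 62809.97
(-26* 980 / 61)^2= 649230400/3721 = 174477.40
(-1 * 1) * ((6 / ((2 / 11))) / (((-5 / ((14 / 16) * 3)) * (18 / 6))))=231/40 = 5.78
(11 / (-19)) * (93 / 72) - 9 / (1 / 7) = -29069/456 = -63.75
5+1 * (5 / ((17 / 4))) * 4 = 165/17 = 9.71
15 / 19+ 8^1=167/19 = 8.79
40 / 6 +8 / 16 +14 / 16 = 193/24 = 8.04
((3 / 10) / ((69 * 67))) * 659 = 659/15410 = 0.04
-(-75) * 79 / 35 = 169.29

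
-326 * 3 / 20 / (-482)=489/4820 = 0.10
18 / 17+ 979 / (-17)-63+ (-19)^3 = -118635/17 = -6978.53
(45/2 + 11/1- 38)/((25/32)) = -144/25 = -5.76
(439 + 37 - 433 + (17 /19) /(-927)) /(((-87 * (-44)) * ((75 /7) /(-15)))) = -2650697/168556410 = -0.02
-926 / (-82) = 463/41 = 11.29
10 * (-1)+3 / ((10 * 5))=-497/50 = -9.94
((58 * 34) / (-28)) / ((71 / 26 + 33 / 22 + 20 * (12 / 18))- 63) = 19227/12404 = 1.55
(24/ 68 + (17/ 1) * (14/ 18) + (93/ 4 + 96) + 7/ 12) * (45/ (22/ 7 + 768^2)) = 285761/28075772 = 0.01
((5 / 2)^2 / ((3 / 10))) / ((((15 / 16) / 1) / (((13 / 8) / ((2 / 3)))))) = 325/6 = 54.17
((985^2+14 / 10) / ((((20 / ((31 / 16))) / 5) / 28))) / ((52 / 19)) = 4807984.91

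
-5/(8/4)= -5/2 = -2.50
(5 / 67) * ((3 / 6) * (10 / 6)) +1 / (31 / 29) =12433/12462 = 1.00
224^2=50176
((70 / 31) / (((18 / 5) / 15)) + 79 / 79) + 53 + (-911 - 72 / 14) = -555130/651 = -852.73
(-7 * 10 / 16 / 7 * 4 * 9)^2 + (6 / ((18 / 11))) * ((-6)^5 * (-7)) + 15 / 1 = 800421/4 = 200105.25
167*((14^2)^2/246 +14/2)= 27248.15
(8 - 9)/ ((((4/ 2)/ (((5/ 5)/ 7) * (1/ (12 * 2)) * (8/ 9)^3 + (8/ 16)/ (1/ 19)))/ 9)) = -290999/6804 = -42.77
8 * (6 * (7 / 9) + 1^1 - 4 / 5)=584/15 = 38.93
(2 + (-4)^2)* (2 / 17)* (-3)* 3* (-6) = 114.35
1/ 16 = 0.06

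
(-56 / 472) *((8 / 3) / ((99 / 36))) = -224/1947 = -0.12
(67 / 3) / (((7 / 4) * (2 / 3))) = 19.14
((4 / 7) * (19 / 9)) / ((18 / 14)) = 0.94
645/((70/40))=2580/7 = 368.57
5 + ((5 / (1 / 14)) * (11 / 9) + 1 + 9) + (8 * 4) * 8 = 3209/9 = 356.56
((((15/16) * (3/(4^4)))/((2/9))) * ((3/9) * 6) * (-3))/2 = -1215/8192 = -0.15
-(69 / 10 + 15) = -219/10 = -21.90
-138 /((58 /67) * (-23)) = 201/29 = 6.93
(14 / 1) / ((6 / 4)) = 28/3 = 9.33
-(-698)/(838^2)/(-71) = -349/24929662 = 0.00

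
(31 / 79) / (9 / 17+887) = 527/1191952 = 0.00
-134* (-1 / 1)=134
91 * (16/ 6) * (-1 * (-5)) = 3640/3 = 1213.33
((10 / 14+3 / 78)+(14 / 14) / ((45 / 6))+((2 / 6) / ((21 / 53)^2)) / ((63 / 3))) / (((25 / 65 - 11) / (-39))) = 46351591/12780180 = 3.63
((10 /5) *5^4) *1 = 1250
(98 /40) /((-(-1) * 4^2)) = 49/320 = 0.15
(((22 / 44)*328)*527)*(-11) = -950708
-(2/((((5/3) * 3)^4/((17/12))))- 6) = 22483/3750 = 6.00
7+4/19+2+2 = 11.21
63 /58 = 1.09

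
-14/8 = -1.75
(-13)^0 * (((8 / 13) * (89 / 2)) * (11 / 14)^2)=10769/637 = 16.91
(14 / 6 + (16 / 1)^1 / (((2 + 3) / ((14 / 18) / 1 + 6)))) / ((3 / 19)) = 152.14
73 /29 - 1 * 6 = -101/29 = -3.48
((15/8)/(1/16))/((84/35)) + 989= 1001.50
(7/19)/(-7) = -1/19 = -0.05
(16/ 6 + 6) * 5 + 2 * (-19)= 16/3 = 5.33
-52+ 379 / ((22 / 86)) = 15725/11 = 1429.55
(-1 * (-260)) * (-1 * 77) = -20020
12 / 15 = 4/5 = 0.80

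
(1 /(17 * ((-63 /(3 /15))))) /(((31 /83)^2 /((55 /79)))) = -75779/81309249 = 0.00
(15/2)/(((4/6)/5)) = 225/4 = 56.25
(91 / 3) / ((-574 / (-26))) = 169/123 = 1.37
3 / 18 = 1/6 = 0.17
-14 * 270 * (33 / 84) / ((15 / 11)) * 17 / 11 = -1683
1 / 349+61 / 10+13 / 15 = 72971/10470 = 6.97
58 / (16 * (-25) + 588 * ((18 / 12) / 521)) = -15109/103759 = -0.15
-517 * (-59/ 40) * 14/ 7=30503/20 = 1525.15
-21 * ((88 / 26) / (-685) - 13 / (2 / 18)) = 21880509/8905 = 2457.10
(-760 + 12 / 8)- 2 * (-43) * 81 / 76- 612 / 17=-13354/19 = -702.84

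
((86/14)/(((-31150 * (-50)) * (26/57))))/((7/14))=2451/141732500 = 0.00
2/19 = 0.11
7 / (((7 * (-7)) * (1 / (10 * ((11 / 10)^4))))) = -14641/7000 = -2.09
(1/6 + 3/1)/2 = 1.58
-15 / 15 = -1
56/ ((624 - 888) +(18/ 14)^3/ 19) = -364952/1719759 = -0.21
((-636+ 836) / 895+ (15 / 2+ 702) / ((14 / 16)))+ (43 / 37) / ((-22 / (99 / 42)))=150386941/185444 = 810.96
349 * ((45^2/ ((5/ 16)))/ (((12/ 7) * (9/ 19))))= 2785020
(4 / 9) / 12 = 1/27 = 0.04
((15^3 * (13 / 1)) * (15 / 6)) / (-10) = -43875/4 = -10968.75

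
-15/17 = -0.88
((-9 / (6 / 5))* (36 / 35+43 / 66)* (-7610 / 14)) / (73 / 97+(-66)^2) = 286483777/182227276 = 1.57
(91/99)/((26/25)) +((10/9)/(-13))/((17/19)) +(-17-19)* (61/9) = -10642457/43758 = -243.21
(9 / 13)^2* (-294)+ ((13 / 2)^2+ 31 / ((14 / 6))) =-403997/4732 = -85.38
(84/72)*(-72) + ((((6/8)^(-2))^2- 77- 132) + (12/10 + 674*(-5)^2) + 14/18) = 6707666/405 = 16562.14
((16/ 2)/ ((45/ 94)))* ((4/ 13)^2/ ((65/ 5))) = 12032/98865 = 0.12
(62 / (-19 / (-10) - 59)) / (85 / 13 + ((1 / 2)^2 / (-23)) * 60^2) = 37076/1112879 = 0.03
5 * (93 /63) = 155/21 = 7.38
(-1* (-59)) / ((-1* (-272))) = 59/272 = 0.22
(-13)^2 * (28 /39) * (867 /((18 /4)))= 210392/9 = 23376.89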